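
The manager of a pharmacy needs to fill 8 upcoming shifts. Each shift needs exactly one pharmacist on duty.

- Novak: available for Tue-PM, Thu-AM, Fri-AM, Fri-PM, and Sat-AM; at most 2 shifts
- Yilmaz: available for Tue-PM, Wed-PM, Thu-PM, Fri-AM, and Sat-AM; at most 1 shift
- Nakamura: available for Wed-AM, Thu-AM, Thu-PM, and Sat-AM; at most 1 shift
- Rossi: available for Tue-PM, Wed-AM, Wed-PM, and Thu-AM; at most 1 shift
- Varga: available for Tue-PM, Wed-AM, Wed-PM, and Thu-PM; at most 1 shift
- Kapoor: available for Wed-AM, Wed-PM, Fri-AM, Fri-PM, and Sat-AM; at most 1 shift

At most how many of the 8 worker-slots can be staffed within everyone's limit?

7

Total capacity across all pharmacists is 2+1+1+1+1+1 = 7, and 8 slots are needed, so at most 7 can be filled.
An assignment achieving 7: Tue-PM→Rossi, Wed-AM→Nakamura, Wed-PM→Varga, Thu-AM→Novak, Thu-PM→Yilmaz, Fri-AM→Kapoor, Fri-PM→Novak.
Loads: Novak 2/2, Yilmaz 1/1, Nakamura 1/1, Rossi 1/1, Varga 1/1, Kapoor 1/1.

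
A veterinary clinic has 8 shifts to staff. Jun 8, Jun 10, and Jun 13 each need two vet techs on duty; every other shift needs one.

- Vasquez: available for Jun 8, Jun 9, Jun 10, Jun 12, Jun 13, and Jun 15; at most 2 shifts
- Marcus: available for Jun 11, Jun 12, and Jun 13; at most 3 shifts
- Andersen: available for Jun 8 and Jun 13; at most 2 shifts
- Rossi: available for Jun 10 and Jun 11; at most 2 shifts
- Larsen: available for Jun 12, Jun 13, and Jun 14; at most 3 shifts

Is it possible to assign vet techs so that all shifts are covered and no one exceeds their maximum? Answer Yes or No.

No

Total capacity is 12 and 11 slots are needed, so capacity alone doesn't rule it out.
Shifts {Jun 8, Jun 9, Jun 10} need 5 worker-slots in total, but the vet techs available for any of those shifts (Vasquez, Andersen, and Rossi) can supply at most 4 among them. So no valid schedule exists.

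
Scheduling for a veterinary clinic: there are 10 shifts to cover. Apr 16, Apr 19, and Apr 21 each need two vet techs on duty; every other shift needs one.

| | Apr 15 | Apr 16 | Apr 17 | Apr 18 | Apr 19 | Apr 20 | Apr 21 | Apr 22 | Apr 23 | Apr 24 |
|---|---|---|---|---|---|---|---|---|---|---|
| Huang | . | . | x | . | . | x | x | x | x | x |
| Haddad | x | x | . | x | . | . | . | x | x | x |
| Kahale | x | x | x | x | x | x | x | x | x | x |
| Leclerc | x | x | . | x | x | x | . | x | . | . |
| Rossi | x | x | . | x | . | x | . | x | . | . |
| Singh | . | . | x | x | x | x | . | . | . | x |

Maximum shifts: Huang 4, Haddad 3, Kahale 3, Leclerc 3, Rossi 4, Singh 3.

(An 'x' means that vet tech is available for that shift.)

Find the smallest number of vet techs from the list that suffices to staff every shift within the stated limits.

4

13 slots to fill and no one can take more than 4, so at least ⌈13/4⌉ = 4 vet techs are needed.
Huang, Haddad, Kahale, and Leclerc alone can cover everything: Apr 15→Haddad, Apr 16→Haddad+Kahale, Apr 17→Huang, Apr 18→Haddad, Apr 19→Kahale+Leclerc, Apr 20→Leclerc, Apr 21→Huang+Kahale, Apr 22→Leclerc, Apr 23→Huang, Apr 24→Huang.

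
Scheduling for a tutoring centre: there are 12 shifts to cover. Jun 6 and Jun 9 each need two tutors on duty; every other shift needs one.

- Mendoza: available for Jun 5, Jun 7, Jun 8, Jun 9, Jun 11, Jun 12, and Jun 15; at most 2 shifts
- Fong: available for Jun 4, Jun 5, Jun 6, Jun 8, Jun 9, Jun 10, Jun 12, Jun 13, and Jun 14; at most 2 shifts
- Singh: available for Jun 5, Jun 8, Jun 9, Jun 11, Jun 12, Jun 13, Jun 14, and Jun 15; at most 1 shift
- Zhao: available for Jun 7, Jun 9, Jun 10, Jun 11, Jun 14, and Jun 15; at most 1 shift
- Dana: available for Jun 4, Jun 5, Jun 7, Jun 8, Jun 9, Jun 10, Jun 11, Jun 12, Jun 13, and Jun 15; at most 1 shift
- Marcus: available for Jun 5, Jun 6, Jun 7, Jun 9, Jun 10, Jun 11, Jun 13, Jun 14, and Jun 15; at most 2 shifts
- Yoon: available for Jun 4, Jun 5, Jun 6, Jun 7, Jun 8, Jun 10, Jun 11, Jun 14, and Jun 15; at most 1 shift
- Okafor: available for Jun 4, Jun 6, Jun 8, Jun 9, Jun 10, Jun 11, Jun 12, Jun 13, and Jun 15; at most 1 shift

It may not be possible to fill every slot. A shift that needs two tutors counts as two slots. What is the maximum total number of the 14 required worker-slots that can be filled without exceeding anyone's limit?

Total capacity across all tutors is 2+2+1+1+1+2+1+1 = 11, and 14 slots are needed, so at most 11 can be filled.
An assignment achieving 11: Jun 4→Fong, Jun 5→Dana, Jun 6→Fong+Marcus, Jun 7→Mendoza, Jun 8→Yoon, Jun 9→Okafor, Jun 10→Marcus, Jun 12→Mendoza, Jun 13→Singh, Jun 14→Zhao.
Loads: Mendoza 2/2, Fong 2/2, Singh 1/1, Zhao 1/1, Dana 1/1, Marcus 2/2, Yoon 1/1, Okafor 1/1.

11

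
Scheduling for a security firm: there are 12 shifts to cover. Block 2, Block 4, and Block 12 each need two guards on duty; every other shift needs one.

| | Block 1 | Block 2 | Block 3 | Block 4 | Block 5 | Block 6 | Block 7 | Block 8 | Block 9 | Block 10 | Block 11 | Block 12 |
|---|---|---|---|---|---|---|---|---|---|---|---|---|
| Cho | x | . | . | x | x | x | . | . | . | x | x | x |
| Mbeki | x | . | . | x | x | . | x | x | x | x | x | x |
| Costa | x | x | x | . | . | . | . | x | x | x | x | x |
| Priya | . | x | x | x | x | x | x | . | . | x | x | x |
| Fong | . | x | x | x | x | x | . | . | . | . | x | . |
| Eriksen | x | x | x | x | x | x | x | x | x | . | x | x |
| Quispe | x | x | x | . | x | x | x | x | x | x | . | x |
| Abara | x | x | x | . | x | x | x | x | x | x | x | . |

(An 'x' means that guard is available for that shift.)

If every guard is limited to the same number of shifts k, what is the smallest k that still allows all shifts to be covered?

2

With 8 guards and 15 worker-slots to fill, someone must work at least ⌈15/8⌉ = 2 shifts, so k ≥ 2.
k = 2 works: Block 1→Cho, Block 2→Quispe+Abara, Block 3→Costa, Block 4→Fong+Eriksen, Block 5→Priya, Block 6→Cho, Block 7→Mbeki, Block 8→Mbeki, Block 9→Costa, Block 10→Priya, Block 11→Fong, Block 12→Eriksen+Quispe.
Loads: Cho 2, Mbeki 2, Costa 2, Priya 2, Fong 2, Eriksen 2, Quispe 2, Abara 1 — all ≤ 2.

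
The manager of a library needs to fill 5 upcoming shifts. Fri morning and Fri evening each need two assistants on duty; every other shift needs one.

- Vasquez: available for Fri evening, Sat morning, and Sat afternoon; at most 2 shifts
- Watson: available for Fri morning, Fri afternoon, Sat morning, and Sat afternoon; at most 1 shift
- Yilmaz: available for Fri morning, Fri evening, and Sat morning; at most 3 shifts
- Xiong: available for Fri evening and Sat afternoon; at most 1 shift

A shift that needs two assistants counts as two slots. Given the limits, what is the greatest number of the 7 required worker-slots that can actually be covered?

6

Total capacity across all assistants is 2+1+3+1 = 7, and 7 slots are needed, so at most 7 can be filled.
Shifts {Fri morning, Fri afternoon} need 3 slots but only Watson and Yilmaz are available for them, supplying at most 2 — so at least 1 slot must go unfilled.
An assignment achieving 6: Fri morning→Yilmaz, Fri afternoon→Watson, Fri evening→Vasquez+Yilmaz, Sat morning→Vasquez, Sat afternoon→Xiong.
Loads: Vasquez 2/2, Watson 1/1, Yilmaz 2/3, Xiong 1/1.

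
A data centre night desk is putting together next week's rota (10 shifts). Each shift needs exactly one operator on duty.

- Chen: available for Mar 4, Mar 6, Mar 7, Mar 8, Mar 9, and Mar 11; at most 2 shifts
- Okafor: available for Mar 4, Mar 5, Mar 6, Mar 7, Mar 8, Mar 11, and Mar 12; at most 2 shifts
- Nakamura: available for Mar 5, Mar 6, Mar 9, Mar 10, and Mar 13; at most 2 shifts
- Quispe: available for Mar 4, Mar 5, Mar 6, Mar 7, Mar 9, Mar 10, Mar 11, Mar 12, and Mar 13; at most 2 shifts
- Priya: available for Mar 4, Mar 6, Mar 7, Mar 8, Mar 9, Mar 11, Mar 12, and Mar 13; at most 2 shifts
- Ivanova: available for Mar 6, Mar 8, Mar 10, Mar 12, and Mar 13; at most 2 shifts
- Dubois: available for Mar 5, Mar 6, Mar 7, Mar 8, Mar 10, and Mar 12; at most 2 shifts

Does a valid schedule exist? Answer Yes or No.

One valid schedule: Mar 4→Chen, Mar 5→Okafor, Mar 6→Priya, Mar 7→Quispe, Mar 8→Priya, Mar 9→Chen, Mar 10→Nakamura, Mar 11→Okafor, Mar 12→Quispe, Mar 13→Nakamura.
Loads: Chen 2/2, Okafor 2/2, Nakamura 2/2, Quispe 2/2, Priya 2/2, Ivanova 0/2, Dubois 0/2 — all within limits.

Yes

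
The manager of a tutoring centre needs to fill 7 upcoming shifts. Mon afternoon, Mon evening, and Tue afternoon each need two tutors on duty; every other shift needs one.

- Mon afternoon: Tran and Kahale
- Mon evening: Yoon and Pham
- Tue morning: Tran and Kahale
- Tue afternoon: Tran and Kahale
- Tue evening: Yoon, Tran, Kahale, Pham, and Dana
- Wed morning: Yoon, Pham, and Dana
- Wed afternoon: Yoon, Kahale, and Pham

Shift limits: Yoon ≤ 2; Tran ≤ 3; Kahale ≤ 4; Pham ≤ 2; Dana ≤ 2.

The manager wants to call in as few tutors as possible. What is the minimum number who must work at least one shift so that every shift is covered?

4

10 slots to fill and no one can take more than 4, so at least ⌈10/4⌉ = 3 tutors are needed.
Any 3 tutors together have capacity at most 4+3+2 = 9 < 10 slots, so 3 can never suffice.
Yoon, Tran, Kahale, and Pham alone can cover everything: Mon afternoon→Tran+Kahale, Mon evening→Yoon+Pham, Tue morning→Tran, Tue afternoon→Tran+Kahale, Tue evening→Kahale, Wed morning→Yoon, Wed afternoon→Kahale.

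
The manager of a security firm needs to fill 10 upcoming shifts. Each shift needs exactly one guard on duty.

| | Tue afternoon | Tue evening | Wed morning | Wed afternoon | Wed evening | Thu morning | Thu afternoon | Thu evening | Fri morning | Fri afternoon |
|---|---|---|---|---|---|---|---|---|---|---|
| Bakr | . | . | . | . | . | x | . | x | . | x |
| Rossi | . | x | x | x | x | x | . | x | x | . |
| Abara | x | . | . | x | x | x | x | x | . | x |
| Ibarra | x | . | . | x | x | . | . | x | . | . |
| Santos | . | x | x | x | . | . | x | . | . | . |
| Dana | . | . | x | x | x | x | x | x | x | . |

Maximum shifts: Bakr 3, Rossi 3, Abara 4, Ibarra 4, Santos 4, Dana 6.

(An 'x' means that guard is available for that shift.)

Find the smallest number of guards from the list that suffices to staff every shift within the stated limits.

10 slots to fill and no one can take more than 6, so at least ⌈10/6⌉ = 2 guards are needed.
No set of 2 guards can cover every shift (each such set leaves at least one shift with no one available or exceeds a cap).
Bakr, Rossi, and Abara alone can cover everything: Tue afternoon→Abara, Tue evening→Rossi, Wed morning→Rossi, Wed afternoon→Abara, Wed evening→Abara, Thu morning→Bakr, Thu afternoon→Abara, Thu evening→Bakr, Fri morning→Rossi, Fri afternoon→Bakr.

3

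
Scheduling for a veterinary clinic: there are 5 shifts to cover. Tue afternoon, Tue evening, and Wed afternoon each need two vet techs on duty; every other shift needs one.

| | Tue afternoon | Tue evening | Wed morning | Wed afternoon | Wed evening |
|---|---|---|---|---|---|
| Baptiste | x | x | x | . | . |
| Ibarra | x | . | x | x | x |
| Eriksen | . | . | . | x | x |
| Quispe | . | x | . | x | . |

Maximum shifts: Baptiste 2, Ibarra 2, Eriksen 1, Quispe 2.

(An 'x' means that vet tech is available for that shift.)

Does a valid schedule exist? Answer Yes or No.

No

Shifts {Tue afternoon, Tue evening, Wed morning, Wed afternoon, Wed evening} need 8 worker-slots in total, but the vet techs available for any of those shifts (Baptiste, Ibarra, Eriksen, and Quispe) can supply at most 7 among them. So no valid schedule exists.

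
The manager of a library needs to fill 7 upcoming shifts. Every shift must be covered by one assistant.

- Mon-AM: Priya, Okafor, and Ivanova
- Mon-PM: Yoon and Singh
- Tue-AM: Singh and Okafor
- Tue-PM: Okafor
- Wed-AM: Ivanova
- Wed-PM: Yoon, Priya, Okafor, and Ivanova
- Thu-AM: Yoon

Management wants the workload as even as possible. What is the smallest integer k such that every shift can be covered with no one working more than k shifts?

With 5 assistants and 7 worker-slots to fill, someone must work at least ⌈7/5⌉ = 2 shifts, so k ≥ 2.
k = 2 works: Mon-AM→Priya, Mon-PM→Yoon, Tue-AM→Singh, Tue-PM→Okafor, Wed-AM→Ivanova, Wed-PM→Priya, Thu-AM→Yoon.
Loads: Yoon 2, Priya 2, Singh 1, Okafor 1, Ivanova 1 — all ≤ 2.

2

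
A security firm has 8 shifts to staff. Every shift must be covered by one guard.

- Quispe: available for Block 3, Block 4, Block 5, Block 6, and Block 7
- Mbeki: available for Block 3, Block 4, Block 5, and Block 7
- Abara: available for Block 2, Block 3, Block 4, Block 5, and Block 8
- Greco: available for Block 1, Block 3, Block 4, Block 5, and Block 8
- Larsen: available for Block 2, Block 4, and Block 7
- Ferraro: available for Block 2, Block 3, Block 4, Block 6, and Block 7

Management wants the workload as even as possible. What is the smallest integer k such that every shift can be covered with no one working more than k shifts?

With 6 guards and 8 worker-slots to fill, someone must work at least ⌈8/6⌉ = 2 shifts, so k ≥ 2.
k = 2 works: Block 1→Greco, Block 2→Abara, Block 3→Mbeki, Block 4→Greco, Block 5→Quispe, Block 6→Quispe, Block 7→Mbeki, Block 8→Abara.
Loads: Quispe 2, Mbeki 2, Abara 2, Greco 2, Larsen 0, Ferraro 0 — all ≤ 2.

2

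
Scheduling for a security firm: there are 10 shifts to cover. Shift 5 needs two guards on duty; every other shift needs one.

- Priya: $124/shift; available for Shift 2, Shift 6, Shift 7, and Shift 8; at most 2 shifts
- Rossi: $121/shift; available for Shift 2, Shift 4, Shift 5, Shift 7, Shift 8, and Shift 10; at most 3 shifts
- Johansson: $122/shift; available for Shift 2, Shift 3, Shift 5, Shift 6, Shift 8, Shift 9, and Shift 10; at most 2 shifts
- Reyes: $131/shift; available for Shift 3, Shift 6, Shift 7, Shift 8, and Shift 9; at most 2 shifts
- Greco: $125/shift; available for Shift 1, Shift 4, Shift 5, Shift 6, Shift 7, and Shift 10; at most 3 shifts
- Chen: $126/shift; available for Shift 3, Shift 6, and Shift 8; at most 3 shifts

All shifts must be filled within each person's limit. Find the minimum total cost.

Shift 1 can only be covered by Greco, so that assignment is forced.
Picking the cheapest available guard for each shift independently would cost $1339, but that ignores the shift limits.
An optimal schedule: Shift 1→Greco, Shift 2→Rossi, Shift 3→Johansson, Shift 4→Rossi, Shift 5→Rossi+Greco, Shift 6→Priya, Shift 7→Priya, Shift 8→Chen, Shift 9→Johansson, Shift 10→Greco.
Total: 125 + 121 + 122 + 121 + 121 + 125 + 124 + 124 + 126 + 122 + 125 = $1356.

$1356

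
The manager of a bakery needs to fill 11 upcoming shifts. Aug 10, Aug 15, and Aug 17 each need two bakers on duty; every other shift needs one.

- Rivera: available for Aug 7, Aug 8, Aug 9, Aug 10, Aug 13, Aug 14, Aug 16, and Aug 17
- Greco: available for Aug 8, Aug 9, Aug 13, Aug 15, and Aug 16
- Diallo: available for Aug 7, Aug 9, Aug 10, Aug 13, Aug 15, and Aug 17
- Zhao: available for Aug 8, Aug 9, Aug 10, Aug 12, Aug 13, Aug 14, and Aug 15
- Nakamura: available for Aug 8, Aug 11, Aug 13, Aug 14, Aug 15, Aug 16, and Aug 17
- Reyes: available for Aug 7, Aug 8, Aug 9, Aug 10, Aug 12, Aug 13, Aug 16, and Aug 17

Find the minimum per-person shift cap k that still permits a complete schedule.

3

With 6 bakers and 14 worker-slots to fill, someone must work at least ⌈14/6⌉ = 3 shifts, so k ≥ 3.
k = 3 works: Aug 7→Rivera, Aug 8→Greco, Aug 9→Greco, Aug 10→Diallo+Zhao, Aug 11→Nakamura, Aug 12→Zhao, Aug 13→Greco, Aug 14→Rivera, Aug 15→Diallo+Zhao, Aug 16→Rivera, Aug 17→Diallo+Nakamura.
Loads: Rivera 3, Greco 3, Diallo 3, Zhao 3, Nakamura 2, Reyes 0 — all ≤ 3.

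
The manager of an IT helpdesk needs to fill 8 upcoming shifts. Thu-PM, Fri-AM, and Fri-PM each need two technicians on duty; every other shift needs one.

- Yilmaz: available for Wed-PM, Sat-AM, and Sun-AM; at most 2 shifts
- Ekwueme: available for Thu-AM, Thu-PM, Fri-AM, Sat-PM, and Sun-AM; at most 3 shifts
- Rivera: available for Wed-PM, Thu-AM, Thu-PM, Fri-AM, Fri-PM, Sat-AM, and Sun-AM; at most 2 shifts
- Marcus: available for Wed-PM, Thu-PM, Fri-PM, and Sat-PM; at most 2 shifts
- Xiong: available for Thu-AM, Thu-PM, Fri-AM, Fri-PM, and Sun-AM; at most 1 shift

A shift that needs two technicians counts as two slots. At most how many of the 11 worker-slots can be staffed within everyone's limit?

Total capacity across all technicians is 2+3+2+2+1 = 10, and 11 slots are needed, so at most 10 can be filled.
An assignment achieving 10: Wed-PM→Yilmaz, Thu-AM→Ekwueme, Thu-PM→Marcus+Xiong, Fri-AM→Ekwueme+Rivera, Fri-PM→Rivera+Marcus, Sat-AM→Yilmaz, Sat-PM→Ekwueme.
Loads: Yilmaz 2/2, Ekwueme 3/3, Rivera 2/2, Marcus 2/2, Xiong 1/1.

10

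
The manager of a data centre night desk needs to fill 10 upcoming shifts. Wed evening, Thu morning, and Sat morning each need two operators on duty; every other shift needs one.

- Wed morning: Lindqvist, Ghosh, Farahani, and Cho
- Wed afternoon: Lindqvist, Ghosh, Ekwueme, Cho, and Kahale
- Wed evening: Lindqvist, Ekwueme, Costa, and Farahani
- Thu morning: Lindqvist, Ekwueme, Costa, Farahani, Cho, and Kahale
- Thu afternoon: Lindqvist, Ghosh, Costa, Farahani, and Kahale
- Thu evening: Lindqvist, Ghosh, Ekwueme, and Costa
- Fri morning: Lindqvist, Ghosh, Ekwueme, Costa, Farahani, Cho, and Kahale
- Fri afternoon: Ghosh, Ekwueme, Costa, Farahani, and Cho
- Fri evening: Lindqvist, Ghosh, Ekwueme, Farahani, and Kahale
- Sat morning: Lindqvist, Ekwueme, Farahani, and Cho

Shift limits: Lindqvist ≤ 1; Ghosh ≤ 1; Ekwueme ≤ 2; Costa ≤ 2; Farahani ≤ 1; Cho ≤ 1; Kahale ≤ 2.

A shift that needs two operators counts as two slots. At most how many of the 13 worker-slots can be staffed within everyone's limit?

10

Total capacity across all operators is 1+1+2+2+1+1+2 = 10, and 13 slots are needed, so at most 10 can be filled.
An assignment achieving 10: Wed morning→Lindqvist, Wed afternoon→Cho, Wed evening→Ekwueme+Costa, Thu morning→Kahale, Thu afternoon→Costa, Thu evening→Ghosh, Fri evening→Kahale, Sat morning→Ekwueme+Farahani.
Loads: Lindqvist 1/1, Ghosh 1/1, Ekwueme 2/2, Costa 2/2, Farahani 1/1, Cho 1/1, Kahale 2/2.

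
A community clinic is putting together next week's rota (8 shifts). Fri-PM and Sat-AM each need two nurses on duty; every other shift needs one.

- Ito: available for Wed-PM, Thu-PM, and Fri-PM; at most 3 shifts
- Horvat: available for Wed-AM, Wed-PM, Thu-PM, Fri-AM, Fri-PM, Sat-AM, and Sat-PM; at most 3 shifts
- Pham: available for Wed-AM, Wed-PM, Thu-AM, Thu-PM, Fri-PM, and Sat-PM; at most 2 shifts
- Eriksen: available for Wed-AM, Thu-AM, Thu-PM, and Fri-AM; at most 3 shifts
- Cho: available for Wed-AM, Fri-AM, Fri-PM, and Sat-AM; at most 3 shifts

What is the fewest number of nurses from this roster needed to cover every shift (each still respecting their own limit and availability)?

4

10 slots to fill and no one can take more than 3, so at least ⌈10/3⌉ = 4 nurses are needed.
Ito, Horvat, Pham, and Cho alone can cover everything: Wed-AM→Pham, Wed-PM→Ito, Thu-AM→Pham, Thu-PM→Ito, Fri-AM→Horvat, Fri-PM→Ito+Cho, Sat-AM→Horvat+Cho, Sat-PM→Horvat.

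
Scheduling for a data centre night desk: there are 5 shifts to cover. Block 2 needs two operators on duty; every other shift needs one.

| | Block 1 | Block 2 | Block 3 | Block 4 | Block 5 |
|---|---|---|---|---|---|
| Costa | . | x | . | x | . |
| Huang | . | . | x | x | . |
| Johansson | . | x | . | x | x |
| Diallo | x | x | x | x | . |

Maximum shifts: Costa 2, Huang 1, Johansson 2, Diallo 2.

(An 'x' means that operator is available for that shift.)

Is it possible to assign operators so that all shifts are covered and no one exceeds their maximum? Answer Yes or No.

Yes

Block 1 can only be covered by Diallo, so that assignment is forced.
Block 5 can only be covered by Johansson, so that assignment is forced.
One valid schedule: Block 1→Diallo, Block 2→Costa+Johansson, Block 3→Huang, Block 4→Costa, Block 5→Johansson.
Loads: Costa 2/2, Huang 1/1, Johansson 2/2, Diallo 1/2 — all within limits.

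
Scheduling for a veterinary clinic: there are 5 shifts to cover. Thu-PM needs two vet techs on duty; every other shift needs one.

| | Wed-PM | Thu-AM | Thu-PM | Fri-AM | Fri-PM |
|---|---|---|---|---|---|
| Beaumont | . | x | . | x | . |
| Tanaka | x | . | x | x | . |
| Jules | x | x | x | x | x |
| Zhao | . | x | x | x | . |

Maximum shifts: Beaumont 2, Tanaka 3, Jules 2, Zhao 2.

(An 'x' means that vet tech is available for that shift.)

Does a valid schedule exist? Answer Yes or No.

Fri-PM can only be covered by Jules, so that assignment is forced.
One valid schedule: Wed-PM→Tanaka, Thu-AM→Beaumont, Thu-PM→Tanaka+Jules, Fri-AM→Beaumont, Fri-PM→Jules.
Loads: Beaumont 2/2, Tanaka 2/3, Jules 2/2, Zhao 0/2 — all within limits.

Yes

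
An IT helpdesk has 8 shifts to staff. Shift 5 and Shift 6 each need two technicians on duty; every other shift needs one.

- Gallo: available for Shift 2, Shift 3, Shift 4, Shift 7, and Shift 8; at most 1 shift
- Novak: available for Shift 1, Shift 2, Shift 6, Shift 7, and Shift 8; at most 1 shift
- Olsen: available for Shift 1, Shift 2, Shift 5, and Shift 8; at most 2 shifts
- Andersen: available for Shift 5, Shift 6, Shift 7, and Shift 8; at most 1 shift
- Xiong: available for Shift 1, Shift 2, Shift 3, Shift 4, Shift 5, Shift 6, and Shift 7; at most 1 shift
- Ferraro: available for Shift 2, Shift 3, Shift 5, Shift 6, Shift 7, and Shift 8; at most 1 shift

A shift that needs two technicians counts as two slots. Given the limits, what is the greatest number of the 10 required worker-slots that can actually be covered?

7

Total capacity across all technicians is 1+1+2+1+1+1 = 7, and 10 slots are needed, so at most 7 can be filled.
An assignment achieving 7: Shift 1→Novak, Shift 2→Olsen, Shift 3→Xiong, Shift 4→Gallo, Shift 5→Olsen+Andersen, Shift 6→Ferraro.
Loads: Gallo 1/1, Novak 1/1, Olsen 2/2, Andersen 1/1, Xiong 1/1, Ferraro 1/1.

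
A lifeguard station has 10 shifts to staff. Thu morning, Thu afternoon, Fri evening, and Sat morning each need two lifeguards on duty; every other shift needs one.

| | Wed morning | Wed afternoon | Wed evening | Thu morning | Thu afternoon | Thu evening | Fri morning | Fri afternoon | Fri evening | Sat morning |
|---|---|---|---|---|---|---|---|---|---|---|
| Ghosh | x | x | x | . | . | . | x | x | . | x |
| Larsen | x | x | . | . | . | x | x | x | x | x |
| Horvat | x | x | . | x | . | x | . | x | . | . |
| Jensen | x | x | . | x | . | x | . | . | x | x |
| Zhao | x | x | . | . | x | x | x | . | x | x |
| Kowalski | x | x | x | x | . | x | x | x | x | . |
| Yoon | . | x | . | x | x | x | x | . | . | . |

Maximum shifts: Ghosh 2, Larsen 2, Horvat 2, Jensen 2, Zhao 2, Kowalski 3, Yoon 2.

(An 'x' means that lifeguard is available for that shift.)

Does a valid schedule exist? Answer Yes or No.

Thu afternoon can only be covered by Zhao and Yoon, so that assignment is forced.
One valid schedule: Wed morning→Larsen, Wed afternoon→Kowalski, Wed evening→Ghosh, Thu morning→Horvat+Kowalski, Thu afternoon→Zhao+Yoon, Thu evening→Horvat, Fri morning→Larsen, Fri afternoon→Ghosh, Fri evening→Jensen+Kowalski, Sat morning→Jensen+Zhao.
Loads: Ghosh 2/2, Larsen 2/2, Horvat 2/2, Jensen 2/2, Zhao 2/2, Kowalski 3/3, Yoon 1/2 — all within limits.

Yes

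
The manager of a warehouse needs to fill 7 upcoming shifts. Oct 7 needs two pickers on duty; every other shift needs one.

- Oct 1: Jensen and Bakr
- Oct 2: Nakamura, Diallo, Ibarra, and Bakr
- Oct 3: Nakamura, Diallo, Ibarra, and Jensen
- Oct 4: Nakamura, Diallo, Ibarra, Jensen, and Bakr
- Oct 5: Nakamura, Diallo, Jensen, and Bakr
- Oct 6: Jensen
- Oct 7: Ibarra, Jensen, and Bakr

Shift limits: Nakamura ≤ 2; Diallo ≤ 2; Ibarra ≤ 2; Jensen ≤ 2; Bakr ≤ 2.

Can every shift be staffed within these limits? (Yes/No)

Oct 6 can only be covered by Jensen, so that assignment is forced.
One valid schedule: Oct 1→Jensen, Oct 2→Nakamura, Oct 3→Nakamura, Oct 4→Diallo, Oct 5→Diallo, Oct 6→Jensen, Oct 7→Ibarra+Bakr.
Loads: Nakamura 2/2, Diallo 2/2, Ibarra 1/2, Jensen 2/2, Bakr 1/2 — all within limits.

Yes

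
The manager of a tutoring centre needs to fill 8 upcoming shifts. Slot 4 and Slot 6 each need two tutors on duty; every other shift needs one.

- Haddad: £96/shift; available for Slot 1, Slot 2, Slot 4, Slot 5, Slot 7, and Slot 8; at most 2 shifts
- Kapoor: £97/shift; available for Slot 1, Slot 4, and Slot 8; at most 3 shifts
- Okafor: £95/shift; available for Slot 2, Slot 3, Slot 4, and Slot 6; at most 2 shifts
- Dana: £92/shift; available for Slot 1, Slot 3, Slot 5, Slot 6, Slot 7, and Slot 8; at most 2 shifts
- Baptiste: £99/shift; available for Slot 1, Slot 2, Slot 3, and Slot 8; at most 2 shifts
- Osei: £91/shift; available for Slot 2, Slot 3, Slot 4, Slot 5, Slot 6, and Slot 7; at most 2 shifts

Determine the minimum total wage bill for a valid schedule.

Picking the cheapest available tutor for each shift independently would cost £917, but that ignores the shift limits.
An optimal schedule: Slot 1→Haddad, Slot 2→Okafor, Slot 3→Okafor, Slot 4→Haddad+Kapoor, Slot 5→Osei, Slot 6→Osei+Dana, Slot 7→Dana, Slot 8→Kapoor.
Total: 96 + 95 + 95 + 96 + 97 + 91 + 91 + 92 + 92 + 97 = £942.

£942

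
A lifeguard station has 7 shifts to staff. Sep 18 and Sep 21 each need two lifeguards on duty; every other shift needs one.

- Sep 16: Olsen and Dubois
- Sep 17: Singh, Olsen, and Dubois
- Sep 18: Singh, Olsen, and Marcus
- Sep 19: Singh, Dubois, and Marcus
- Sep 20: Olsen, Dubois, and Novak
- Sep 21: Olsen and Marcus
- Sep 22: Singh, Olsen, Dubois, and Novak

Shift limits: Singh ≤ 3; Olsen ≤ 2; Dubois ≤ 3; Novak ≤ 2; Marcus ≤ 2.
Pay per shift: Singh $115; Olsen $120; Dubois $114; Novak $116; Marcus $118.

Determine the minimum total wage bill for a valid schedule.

Sep 21 can only be covered by Olsen and Marcus, so that assignment is forced.
Picking the cheapest available lifeguard for each shift independently would cost $1041, but that ignores the shift limits.
An optimal schedule: Sep 16→Dubois, Sep 17→Dubois, Sep 18→Singh+Marcus, Sep 19→Singh, Sep 20→Dubois, Sep 21→Marcus+Olsen, Sep 22→Singh.
Total: 114 + 114 + 115 + 118 + 115 + 114 + 118 + 120 + 115 = $1043.

$1043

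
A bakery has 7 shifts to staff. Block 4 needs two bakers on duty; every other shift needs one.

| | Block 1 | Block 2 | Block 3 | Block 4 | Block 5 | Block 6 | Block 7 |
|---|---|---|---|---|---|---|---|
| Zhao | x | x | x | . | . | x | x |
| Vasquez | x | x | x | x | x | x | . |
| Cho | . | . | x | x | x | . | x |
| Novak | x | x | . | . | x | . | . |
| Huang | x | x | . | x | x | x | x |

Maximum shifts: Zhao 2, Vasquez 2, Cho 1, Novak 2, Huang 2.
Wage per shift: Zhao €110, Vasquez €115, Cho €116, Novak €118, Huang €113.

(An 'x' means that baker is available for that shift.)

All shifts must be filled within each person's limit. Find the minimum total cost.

Picking the cheapest available baker for each shift independently would cost €891, but that ignores the shift limits.
An optimal schedule: Block 1→Vasquez, Block 2→Novak, Block 3→Zhao, Block 4→Huang+Vasquez, Block 5→Cho, Block 6→Zhao, Block 7→Huang.
Total: 115 + 118 + 110 + 113 + 115 + 116 + 110 + 113 = €910.

€910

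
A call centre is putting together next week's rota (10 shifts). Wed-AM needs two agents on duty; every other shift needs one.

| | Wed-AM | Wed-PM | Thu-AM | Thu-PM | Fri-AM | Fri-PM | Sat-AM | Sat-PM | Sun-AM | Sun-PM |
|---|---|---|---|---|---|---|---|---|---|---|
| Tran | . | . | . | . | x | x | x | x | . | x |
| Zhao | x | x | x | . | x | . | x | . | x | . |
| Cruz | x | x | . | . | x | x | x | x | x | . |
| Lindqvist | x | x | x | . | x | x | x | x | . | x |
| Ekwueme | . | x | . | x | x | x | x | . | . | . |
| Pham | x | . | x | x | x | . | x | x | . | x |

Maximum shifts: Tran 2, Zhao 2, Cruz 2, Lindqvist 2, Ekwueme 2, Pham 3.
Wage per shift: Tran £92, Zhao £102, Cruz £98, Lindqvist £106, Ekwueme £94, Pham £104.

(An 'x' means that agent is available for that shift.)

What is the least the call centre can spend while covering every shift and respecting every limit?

Picking the cheapest available agent for each shift independently would cost £1048, but that ignores the shift limits.
An optimal schedule: Wed-AM→Zhao+Pham, Wed-PM→Ekwueme, Thu-AM→Zhao, Thu-PM→Ekwueme, Fri-AM→Pham, Fri-PM→Tran, Sat-AM→Pham, Sat-PM→Cruz, Sun-AM→Cruz, Sun-PM→Tran.
Total: 102 + 104 + 94 + 102 + 94 + 104 + 92 + 104 + 98 + 98 + 92 = £1084.

£1084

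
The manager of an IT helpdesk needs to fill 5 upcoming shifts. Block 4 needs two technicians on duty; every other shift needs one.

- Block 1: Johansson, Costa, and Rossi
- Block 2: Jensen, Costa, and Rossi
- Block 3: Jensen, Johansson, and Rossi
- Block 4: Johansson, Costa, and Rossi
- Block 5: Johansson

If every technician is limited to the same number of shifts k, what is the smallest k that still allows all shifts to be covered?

With 4 technicians and 6 worker-slots to fill, someone must work at least ⌈6/4⌉ = 2 shifts, so k ≥ 2.
k = 2 works: Block 1→Johansson, Block 2→Jensen, Block 3→Jensen, Block 4→Costa+Rossi, Block 5→Johansson.
Loads: Jensen 2, Johansson 2, Costa 1, Rossi 1 — all ≤ 2.

2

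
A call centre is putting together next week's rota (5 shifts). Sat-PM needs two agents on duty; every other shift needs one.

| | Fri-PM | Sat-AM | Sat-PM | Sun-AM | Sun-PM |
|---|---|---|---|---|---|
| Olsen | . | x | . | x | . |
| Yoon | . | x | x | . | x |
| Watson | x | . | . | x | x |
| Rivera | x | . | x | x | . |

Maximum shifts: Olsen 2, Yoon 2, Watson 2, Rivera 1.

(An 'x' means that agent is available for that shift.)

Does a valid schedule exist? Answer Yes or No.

Yes

Sat-PM can only be covered by Yoon and Rivera, so that assignment is forced.
One valid schedule: Fri-PM→Watson, Sat-AM→Olsen, Sat-PM→Yoon+Rivera, Sun-AM→Olsen, Sun-PM→Yoon.
Loads: Olsen 2/2, Yoon 2/2, Watson 1/2, Rivera 1/1 — all within limits.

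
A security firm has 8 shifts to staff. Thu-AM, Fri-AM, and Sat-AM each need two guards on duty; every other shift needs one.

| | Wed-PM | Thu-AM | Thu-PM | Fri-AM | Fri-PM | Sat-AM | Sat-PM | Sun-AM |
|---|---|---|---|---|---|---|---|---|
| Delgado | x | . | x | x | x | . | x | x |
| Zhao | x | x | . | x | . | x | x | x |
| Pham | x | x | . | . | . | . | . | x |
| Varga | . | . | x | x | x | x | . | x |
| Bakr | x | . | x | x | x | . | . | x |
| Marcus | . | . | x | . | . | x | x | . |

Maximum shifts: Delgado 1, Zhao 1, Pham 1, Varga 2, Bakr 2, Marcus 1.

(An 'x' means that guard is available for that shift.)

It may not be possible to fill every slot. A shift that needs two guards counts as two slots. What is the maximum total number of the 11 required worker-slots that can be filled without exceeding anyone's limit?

8

Total capacity across all guards is 1+1+1+2+2+1 = 8, and 11 slots are needed, so at most 8 can be filled.
An assignment achieving 8: Wed-PM→Bakr, Thu-AM→Zhao+Pham, Thu-PM→Varga, Fri-AM→Bakr, Fri-PM→Delgado, Sat-AM→Varga+Marcus.
Loads: Delgado 1/1, Zhao 1/1, Pham 1/1, Varga 2/2, Bakr 2/2, Marcus 1/1.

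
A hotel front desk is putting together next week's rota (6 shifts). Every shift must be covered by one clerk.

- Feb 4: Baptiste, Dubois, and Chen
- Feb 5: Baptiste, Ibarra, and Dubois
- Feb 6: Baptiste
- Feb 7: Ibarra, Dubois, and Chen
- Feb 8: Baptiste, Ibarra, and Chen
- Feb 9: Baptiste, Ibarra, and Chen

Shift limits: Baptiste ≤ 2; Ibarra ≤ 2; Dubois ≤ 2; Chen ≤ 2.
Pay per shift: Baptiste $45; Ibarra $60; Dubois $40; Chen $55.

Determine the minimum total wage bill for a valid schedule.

$280

Feb 6 can only be covered by Baptiste, so that assignment is forced.
Picking the cheapest available clerk for each shift independently would cost $255, but that ignores the shift limits.
An optimal schedule: Feb 4→Dubois, Feb 5→Dubois, Feb 6→Baptiste, Feb 7→Chen, Feb 8→Baptiste, Feb 9→Chen.
Total: 40 + 40 + 45 + 55 + 45 + 55 = $280.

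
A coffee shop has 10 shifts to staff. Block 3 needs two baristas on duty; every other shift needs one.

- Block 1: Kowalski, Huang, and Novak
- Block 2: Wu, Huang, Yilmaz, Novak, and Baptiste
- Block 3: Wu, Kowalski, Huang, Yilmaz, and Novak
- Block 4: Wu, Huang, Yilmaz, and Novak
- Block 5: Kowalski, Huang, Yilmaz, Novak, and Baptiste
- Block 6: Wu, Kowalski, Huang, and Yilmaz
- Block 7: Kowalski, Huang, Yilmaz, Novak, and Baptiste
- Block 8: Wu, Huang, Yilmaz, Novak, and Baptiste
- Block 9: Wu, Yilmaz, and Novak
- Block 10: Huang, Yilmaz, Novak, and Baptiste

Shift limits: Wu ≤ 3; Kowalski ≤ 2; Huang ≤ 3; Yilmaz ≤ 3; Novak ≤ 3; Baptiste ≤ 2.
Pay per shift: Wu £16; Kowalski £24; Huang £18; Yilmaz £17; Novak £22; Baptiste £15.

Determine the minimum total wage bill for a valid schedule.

Picking the cheapest available barista for each shift independently would cost £174, but that ignores the shift limits.
An optimal schedule: Block 1→Huang, Block 2→Baptiste, Block 3→Yilmaz+Huang, Block 4→Wu, Block 5→Yilmaz, Block 6→Wu, Block 7→Yilmaz, Block 8→Huang, Block 9→Wu, Block 10→Baptiste.
Total: 18 + 15 + 17 + 18 + 16 + 17 + 16 + 17 + 18 + 16 + 15 = £183.

£183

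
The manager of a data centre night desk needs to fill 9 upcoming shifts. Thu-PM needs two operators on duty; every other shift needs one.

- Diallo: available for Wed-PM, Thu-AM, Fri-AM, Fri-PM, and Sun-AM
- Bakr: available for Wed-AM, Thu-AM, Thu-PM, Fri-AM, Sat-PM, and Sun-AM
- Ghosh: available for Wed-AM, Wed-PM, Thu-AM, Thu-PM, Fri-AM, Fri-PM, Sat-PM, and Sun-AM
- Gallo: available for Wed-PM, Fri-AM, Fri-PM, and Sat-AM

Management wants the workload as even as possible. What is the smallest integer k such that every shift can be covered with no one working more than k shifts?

3

With 4 operators and 10 worker-slots to fill, someone must work at least ⌈10/4⌉ = 3 shifts, so k ≥ 3.
k = 3 works: Wed-AM→Bakr, Wed-PM→Diallo, Thu-AM→Diallo, Thu-PM→Bakr+Ghosh, Fri-AM→Ghosh, Fri-PM→Diallo, Sat-AM→Gallo, Sat-PM→Bakr, Sun-AM→Ghosh.
Loads: Diallo 3, Bakr 3, Ghosh 3, Gallo 1 — all ≤ 3.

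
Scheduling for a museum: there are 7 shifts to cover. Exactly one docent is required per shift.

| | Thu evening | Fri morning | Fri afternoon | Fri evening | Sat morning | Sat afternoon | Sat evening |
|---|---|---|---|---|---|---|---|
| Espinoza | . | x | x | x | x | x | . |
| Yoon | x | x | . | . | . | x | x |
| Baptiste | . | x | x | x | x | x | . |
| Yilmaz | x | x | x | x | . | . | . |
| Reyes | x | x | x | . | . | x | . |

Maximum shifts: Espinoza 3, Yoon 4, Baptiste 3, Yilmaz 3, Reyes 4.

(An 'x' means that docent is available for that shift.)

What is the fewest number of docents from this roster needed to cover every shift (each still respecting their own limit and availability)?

2

7 slots to fill and no one can take more than 4, so at least ⌈7/4⌉ = 2 docents are needed.
Espinoza and Yoon alone can cover everything: Thu evening→Yoon, Fri morning→Yoon, Fri afternoon→Espinoza, Fri evening→Espinoza, Sat morning→Espinoza, Sat afternoon→Yoon, Sat evening→Yoon.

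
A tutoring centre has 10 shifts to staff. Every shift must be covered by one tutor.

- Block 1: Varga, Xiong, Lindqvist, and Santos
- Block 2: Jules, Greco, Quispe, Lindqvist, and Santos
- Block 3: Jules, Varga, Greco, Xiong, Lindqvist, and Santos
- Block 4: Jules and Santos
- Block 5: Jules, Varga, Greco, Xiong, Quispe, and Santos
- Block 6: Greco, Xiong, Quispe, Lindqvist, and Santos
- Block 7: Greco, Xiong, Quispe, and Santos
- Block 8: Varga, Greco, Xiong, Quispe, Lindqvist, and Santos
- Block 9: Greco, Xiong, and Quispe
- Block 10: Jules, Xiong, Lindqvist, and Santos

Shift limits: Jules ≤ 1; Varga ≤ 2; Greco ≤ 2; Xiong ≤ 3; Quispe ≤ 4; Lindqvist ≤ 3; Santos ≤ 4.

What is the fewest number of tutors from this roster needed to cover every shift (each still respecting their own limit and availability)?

3

10 slots to fill and no one can take more than 4, so at least ⌈10/4⌉ = 3 tutors are needed.
Varga, Quispe, and Santos alone can cover everything: Block 1→Varga, Block 2→Quispe, Block 3→Varga, Block 4→Santos, Block 5→Santos, Block 6→Quispe, Block 7→Quispe, Block 8→Santos, Block 9→Quispe, Block 10→Santos.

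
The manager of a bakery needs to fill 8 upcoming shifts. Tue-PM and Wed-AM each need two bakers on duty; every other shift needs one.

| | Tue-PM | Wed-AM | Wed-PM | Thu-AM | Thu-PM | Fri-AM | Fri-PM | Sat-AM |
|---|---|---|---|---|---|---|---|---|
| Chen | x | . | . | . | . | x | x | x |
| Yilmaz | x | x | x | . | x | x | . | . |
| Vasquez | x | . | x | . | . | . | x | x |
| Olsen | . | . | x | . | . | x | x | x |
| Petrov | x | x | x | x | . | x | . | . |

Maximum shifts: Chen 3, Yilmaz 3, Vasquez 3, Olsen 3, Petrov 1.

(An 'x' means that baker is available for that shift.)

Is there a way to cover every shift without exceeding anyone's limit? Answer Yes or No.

No

Total capacity is 13 and 10 slots are needed, so capacity alone doesn't rule it out.
Shifts {Wed-AM, Thu-AM} need 3 worker-slots in total, but the bakers available for any of those shifts (Yilmaz and Petrov) can supply at most 2 among them. So no valid schedule exists.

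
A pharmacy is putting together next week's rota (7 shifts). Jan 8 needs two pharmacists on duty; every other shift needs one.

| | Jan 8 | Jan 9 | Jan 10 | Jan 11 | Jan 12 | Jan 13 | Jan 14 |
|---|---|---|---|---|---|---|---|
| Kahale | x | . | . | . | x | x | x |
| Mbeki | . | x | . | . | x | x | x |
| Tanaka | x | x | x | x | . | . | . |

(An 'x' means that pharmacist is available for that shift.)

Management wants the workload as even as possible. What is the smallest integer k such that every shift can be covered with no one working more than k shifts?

With 3 pharmacists and 8 worker-slots to fill, someone must work at least ⌈8/3⌉ = 3 shifts, so k ≥ 3.
k = 3 works: Jan 8→Kahale+Tanaka, Jan 9→Mbeki, Jan 10→Tanaka, Jan 11→Tanaka, Jan 12→Kahale, Jan 13→Kahale, Jan 14→Mbeki.
Loads: Kahale 3, Mbeki 2, Tanaka 3 — all ≤ 3.

3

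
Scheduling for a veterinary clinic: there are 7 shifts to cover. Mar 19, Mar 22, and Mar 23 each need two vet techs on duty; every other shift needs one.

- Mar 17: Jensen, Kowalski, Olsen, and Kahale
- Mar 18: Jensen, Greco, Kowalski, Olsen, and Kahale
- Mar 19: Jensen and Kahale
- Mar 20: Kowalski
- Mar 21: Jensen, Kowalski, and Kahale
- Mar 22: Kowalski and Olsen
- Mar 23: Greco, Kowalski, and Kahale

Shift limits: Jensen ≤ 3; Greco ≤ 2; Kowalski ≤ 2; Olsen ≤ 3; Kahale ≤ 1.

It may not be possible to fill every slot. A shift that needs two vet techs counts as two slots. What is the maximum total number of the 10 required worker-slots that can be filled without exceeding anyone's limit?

Total capacity across all vet techs is 3+2+2+3+1 = 11, and 10 slots are needed, so at most 10 can be filled.
Shifts {Mar 19, Mar 20, Mar 22, Mar 23} need 7 slots but only Jensen, Greco, Kowalski, Olsen, and Kahale are available for them, supplying at most 6 — so at least 1 slot must go unfilled.
An assignment achieving 9: Mar 17→Jensen, Mar 18→Greco, Mar 19→Jensen+Kahale, Mar 20→Kowalski, Mar 21→Jensen, Mar 22→Kowalski+Olsen, Mar 23→Greco.
Loads: Jensen 3/3, Greco 2/2, Kowalski 2/2, Olsen 1/3, Kahale 1/1.

9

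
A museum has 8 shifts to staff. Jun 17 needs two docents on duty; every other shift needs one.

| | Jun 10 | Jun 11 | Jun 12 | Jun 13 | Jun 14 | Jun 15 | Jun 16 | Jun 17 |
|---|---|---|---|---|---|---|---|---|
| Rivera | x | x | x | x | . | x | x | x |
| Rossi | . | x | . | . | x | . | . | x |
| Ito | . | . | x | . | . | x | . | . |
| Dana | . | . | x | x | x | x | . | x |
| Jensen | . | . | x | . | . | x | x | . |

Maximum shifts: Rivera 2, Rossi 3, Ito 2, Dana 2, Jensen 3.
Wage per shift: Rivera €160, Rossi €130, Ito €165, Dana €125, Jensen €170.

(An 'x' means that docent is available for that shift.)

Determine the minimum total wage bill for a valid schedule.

€1290

Jun 10 can only be covered by Rivera, so that assignment is forced.
Picking the cheapest available docent for each shift independently would cost €1205, but that ignores the shift limits.
An optimal schedule: Jun 10→Rivera, Jun 11→Rossi, Jun 12→Ito, Jun 13→Dana, Jun 14→Rossi, Jun 15→Ito, Jun 16→Rivera, Jun 17→Dana+Rossi.
Total: 160 + 130 + 165 + 125 + 130 + 165 + 160 + 125 + 130 = €1290.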